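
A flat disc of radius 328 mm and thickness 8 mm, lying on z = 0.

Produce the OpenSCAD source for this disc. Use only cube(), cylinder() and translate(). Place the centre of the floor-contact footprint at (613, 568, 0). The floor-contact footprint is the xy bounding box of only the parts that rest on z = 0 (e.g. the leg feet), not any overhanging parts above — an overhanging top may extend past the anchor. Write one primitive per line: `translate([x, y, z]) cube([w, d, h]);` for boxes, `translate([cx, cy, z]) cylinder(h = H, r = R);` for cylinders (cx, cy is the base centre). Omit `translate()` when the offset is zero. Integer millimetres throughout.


translate([613, 568, 0]) cylinder(h = 8, r = 328);


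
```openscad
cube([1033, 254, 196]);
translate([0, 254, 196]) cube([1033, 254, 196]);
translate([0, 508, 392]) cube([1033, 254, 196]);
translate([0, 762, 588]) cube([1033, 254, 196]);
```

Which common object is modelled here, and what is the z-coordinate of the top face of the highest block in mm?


A staircase. The total rise is 784 mm.

4 identical blocks, each offset up and back from the previous — a staircase. Each step is 196 mm tall and there are 4 of them, so the total rise is 4 × 196 = 784 mm.


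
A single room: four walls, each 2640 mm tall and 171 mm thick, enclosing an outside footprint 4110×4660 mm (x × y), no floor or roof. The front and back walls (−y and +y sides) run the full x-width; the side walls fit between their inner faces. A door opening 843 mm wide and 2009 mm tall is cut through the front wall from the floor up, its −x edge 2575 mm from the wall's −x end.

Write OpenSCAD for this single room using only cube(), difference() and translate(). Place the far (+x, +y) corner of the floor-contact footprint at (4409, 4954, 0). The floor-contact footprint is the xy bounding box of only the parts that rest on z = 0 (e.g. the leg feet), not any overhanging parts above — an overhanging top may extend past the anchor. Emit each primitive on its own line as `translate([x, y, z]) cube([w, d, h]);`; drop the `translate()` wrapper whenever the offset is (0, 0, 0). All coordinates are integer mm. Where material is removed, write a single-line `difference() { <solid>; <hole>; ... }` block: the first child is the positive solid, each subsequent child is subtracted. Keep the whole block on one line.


difference() { translate([299, 294, 0]) cube([4110, 171, 2640]); translate([2874, 294, 0]) cube([843, 171, 2009]); }
translate([299, 4783, 0]) cube([4110, 171, 2640]);
translate([299, 465, 0]) cube([171, 4318, 2640]);
translate([4238, 465, 0]) cube([171, 4318, 2640]);


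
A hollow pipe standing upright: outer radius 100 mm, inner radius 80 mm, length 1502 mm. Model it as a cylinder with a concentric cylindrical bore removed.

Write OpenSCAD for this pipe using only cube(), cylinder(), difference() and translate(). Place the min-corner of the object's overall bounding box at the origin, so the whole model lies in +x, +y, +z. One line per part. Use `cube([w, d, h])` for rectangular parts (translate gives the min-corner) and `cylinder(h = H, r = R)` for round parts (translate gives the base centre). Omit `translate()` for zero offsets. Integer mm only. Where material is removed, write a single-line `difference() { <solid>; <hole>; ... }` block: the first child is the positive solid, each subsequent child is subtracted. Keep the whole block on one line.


difference() { translate([100, 100, 0]) cylinder(h = 1502, r = 100); translate([100, 100, 0]) cylinder(h = 1502, r = 80); }


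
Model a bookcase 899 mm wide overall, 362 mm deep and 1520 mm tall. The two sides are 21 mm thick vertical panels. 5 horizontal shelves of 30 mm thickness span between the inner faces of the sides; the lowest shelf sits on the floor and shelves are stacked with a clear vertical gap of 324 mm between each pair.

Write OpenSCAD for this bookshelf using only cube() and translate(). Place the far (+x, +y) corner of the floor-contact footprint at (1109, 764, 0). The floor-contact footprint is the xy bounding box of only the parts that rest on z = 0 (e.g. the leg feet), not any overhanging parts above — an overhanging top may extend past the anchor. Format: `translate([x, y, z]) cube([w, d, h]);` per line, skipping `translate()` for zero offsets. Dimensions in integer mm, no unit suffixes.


translate([210, 402, 0]) cube([21, 362, 1520]);
translate([1088, 402, 0]) cube([21, 362, 1520]);
translate([231, 402, 0]) cube([857, 362, 30]);
translate([231, 402, 354]) cube([857, 362, 30]);
translate([231, 402, 708]) cube([857, 362, 30]);
translate([231, 402, 1062]) cube([857, 362, 30]);
translate([231, 402, 1416]) cube([857, 362, 30]);


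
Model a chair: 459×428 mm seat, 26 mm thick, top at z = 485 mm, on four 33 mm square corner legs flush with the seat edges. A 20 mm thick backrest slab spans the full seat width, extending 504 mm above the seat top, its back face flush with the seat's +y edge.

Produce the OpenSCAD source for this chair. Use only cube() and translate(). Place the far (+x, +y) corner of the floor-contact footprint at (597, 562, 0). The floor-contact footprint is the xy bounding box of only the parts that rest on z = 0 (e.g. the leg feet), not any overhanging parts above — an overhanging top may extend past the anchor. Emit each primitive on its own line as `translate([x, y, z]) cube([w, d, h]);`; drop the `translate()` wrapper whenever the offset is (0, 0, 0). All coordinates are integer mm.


translate([138, 134, 459]) cube([459, 428, 26]);
translate([138, 134, 0]) cube([33, 33, 459]);
translate([564, 134, 0]) cube([33, 33, 459]);
translate([138, 529, 0]) cube([33, 33, 459]);
translate([564, 529, 0]) cube([33, 33, 459]);
translate([138, 542, 485]) cube([459, 20, 504]);


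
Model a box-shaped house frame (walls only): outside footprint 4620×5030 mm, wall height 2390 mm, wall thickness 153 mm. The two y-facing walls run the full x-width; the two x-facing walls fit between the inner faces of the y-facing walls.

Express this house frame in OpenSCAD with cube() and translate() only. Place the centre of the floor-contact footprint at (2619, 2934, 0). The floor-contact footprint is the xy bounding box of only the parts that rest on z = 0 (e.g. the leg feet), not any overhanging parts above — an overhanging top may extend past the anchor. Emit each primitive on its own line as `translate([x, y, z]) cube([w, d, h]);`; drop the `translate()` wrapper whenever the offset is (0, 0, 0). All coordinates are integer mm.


translate([309, 419, 0]) cube([4620, 153, 2390]);
translate([309, 5296, 0]) cube([4620, 153, 2390]);
translate([309, 572, 0]) cube([153, 4724, 2390]);
translate([4776, 572, 0]) cube([153, 4724, 2390]);


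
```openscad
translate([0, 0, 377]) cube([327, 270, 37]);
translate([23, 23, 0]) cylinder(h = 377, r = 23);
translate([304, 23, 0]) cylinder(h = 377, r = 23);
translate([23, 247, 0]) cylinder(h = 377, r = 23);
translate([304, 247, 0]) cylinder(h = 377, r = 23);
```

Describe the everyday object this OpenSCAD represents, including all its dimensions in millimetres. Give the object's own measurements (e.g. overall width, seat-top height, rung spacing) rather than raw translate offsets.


A four-legged stool. The seat is a 327×270×37 mm slab whose top surface is at z = 414 mm; four round legs, each 46 mm in diameter, run from the floor (z = 0) to the underside of the seat, each leg's axis is inset half a diameter from the nearest pair of seat edges (so the leg's bounding box is flush with the corner).


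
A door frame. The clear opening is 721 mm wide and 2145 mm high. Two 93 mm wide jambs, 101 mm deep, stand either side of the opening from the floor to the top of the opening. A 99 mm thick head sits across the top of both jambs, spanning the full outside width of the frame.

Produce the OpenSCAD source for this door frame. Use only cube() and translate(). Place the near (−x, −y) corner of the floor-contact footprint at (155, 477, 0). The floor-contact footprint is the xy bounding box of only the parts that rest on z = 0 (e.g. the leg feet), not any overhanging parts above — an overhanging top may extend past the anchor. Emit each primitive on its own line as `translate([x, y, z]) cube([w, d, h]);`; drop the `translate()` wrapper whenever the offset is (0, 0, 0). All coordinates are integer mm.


translate([155, 477, 0]) cube([93, 101, 2145]);
translate([969, 477, 0]) cube([93, 101, 2145]);
translate([155, 477, 2145]) cube([907, 101, 99]);


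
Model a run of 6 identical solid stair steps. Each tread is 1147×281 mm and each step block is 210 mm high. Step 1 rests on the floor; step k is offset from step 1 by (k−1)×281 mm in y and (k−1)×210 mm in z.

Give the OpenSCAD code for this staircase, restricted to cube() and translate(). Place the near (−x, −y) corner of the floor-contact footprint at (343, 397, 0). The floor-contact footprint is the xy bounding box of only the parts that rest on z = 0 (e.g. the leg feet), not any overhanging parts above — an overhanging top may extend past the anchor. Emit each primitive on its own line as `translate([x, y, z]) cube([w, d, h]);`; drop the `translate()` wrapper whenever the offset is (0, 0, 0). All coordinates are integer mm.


translate([343, 397, 0]) cube([1147, 281, 210]);
translate([343, 678, 210]) cube([1147, 281, 210]);
translate([343, 959, 420]) cube([1147, 281, 210]);
translate([343, 1240, 630]) cube([1147, 281, 210]);
translate([343, 1521, 840]) cube([1147, 281, 210]);
translate([343, 1802, 1050]) cube([1147, 281, 210]);


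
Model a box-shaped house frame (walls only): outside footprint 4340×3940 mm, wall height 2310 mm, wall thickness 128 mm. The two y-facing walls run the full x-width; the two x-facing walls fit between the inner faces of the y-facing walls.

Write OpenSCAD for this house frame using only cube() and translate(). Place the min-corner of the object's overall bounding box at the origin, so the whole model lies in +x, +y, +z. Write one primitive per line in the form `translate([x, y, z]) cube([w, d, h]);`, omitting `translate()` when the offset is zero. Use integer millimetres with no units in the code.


cube([4340, 128, 2310]);
translate([0, 3812, 0]) cube([4340, 128, 2310]);
translate([0, 128, 0]) cube([128, 3684, 2310]);
translate([4212, 128, 0]) cube([128, 3684, 2310]);


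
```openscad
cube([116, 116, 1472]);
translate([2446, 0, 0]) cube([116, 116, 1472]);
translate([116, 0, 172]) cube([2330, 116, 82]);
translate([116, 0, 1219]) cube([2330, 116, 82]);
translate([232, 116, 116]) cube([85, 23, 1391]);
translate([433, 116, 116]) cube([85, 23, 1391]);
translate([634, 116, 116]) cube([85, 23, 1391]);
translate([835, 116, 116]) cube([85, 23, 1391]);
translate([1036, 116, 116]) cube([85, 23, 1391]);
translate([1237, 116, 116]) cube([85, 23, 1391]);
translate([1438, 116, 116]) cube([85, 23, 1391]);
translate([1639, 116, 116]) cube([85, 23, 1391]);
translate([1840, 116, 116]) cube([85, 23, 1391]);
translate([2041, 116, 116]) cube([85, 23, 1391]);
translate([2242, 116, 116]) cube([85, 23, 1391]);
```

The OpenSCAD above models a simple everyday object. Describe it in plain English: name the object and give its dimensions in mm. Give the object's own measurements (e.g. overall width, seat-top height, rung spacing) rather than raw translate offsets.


A fence section. Two 116×116 mm posts, 1472 mm tall, stand on the floor with a clear span of 2330 mm between their inner faces. Two horizontal rails of 116×82 mm section span the gap between the posts with their undersides at z = 172 mm and z = 1219 mm, flush with the posts' −y face. 11 pickets, each 85 mm wide, 23 mm thick and 1391 mm tall, are fixed to the +y face of the rails with their bottoms at z = 116 mm, spaced across the span with a 116 mm gap after the −x post and between neighbouring pickets, with 119 mm left before the +x post.


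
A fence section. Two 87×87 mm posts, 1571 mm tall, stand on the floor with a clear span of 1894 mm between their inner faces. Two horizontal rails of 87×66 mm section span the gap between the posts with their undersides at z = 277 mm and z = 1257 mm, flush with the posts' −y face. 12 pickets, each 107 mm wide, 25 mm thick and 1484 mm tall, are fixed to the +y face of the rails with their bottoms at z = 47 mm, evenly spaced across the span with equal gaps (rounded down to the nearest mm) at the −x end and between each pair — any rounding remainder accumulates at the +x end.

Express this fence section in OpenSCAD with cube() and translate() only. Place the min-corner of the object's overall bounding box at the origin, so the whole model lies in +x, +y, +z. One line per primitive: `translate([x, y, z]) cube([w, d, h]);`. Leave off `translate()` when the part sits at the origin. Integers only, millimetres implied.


cube([87, 87, 1571]);
translate([1981, 0, 0]) cube([87, 87, 1571]);
translate([87, 0, 277]) cube([1894, 87, 66]);
translate([87, 0, 1257]) cube([1894, 87, 66]);
translate([133, 87, 47]) cube([107, 25, 1484]);
translate([286, 87, 47]) cube([107, 25, 1484]);
translate([439, 87, 47]) cube([107, 25, 1484]);
translate([592, 87, 47]) cube([107, 25, 1484]);
translate([745, 87, 47]) cube([107, 25, 1484]);
translate([898, 87, 47]) cube([107, 25, 1484]);
translate([1051, 87, 47]) cube([107, 25, 1484]);
translate([1204, 87, 47]) cube([107, 25, 1484]);
translate([1357, 87, 47]) cube([107, 25, 1484]);
translate([1510, 87, 47]) cube([107, 25, 1484]);
translate([1663, 87, 47]) cube([107, 25, 1484]);
translate([1816, 87, 47]) cube([107, 25, 1484]);


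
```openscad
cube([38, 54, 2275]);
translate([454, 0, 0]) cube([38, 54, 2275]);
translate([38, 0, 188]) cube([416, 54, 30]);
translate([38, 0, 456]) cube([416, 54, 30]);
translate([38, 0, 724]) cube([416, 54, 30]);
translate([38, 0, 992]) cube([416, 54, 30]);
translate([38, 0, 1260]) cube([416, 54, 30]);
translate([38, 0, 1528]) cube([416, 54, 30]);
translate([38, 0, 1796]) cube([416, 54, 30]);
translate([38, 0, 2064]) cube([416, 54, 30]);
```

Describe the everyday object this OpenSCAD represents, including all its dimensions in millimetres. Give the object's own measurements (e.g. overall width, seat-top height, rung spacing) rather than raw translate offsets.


A straight ladder. Two 38×54 mm vertical rails, 2275 mm tall, stand 492 mm apart (outside-to-outside) with their front faces coplanar on the −y side. 8 rungs, each 54 mm deep and 30 mm tall, span between the inner faces of the rails, front faces flush with the rails. The lowest rung's underside is at z = 188 mm and rungs are spaced 268 mm apart (underside to underside).


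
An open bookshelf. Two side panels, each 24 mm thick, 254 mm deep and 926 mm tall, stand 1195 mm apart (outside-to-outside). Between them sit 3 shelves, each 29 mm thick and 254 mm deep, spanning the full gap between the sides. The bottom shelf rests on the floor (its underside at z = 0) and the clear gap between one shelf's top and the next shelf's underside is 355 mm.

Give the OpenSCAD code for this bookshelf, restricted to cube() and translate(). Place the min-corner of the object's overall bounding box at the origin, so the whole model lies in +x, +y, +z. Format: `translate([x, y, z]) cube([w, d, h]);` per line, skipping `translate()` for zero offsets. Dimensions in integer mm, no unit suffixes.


cube([24, 254, 926]);
translate([1171, 0, 0]) cube([24, 254, 926]);
translate([24, 0, 0]) cube([1147, 254, 29]);
translate([24, 0, 384]) cube([1147, 254, 29]);
translate([24, 0, 768]) cube([1147, 254, 29]);


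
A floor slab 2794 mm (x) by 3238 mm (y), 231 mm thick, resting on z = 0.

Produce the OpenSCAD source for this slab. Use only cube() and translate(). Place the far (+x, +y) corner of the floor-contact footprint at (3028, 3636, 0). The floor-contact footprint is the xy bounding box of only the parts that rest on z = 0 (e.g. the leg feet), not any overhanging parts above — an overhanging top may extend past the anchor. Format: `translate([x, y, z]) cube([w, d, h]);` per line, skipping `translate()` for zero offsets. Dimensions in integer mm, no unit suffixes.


translate([234, 398, 0]) cube([2794, 3238, 231]);


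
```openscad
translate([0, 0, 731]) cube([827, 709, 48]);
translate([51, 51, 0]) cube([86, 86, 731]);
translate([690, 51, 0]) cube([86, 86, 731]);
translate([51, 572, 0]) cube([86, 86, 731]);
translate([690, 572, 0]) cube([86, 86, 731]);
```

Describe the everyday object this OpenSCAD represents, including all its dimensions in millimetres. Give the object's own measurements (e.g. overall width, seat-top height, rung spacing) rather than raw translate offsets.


A rectangular dining table. The top is 827×709×48 mm with its upper surface at z = 779 mm. It stands on four 86×86 mm square legs, each inset 51 mm from the nearest pair of top edges, running from the floor to the underside of the top.


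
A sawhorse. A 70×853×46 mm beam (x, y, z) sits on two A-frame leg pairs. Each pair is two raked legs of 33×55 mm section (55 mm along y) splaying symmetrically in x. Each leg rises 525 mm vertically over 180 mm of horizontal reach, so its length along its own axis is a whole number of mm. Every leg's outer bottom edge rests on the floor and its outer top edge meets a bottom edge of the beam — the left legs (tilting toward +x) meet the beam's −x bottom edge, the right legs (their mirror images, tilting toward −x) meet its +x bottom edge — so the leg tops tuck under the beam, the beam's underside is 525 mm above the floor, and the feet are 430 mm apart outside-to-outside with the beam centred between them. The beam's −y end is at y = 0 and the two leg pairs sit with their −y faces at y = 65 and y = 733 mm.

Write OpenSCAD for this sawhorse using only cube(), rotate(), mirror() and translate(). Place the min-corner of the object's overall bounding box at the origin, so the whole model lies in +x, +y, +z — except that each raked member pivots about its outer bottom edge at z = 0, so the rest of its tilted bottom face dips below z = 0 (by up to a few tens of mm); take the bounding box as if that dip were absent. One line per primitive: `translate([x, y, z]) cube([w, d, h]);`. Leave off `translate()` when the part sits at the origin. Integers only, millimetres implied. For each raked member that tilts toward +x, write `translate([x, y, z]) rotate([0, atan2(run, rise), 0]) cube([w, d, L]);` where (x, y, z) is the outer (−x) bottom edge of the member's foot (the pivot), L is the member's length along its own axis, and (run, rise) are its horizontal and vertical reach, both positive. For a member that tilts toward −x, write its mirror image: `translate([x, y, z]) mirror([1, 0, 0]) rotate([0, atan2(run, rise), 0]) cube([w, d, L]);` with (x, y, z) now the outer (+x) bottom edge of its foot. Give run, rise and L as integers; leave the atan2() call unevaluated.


translate([180, 0, 525]) cube([70, 853, 46]);
translate([0, 65, 0]) rotate([0, atan2(180, 525), 0]) cube([33, 55, 555]);
translate([430, 65, 0]) mirror([1, 0, 0]) rotate([0, atan2(180, 525), 0]) cube([33, 55, 555]);
translate([0, 733, 0]) rotate([0, atan2(180, 525), 0]) cube([33, 55, 555]);
translate([430, 733, 0]) mirror([1, 0, 0]) rotate([0, atan2(180, 525), 0]) cube([33, 55, 555]);


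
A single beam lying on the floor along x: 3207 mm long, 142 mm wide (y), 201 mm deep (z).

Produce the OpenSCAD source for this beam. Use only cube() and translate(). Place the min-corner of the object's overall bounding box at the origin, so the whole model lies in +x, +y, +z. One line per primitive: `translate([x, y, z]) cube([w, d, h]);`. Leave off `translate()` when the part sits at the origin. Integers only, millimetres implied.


cube([3207, 142, 201]);


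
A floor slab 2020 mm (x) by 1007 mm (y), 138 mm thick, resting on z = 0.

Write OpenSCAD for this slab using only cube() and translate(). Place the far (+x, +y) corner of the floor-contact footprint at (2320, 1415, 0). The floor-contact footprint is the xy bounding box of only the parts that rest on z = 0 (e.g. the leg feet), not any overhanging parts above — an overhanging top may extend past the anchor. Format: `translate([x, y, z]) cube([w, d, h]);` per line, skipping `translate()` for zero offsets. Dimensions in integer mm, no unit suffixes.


translate([300, 408, 0]) cube([2020, 1007, 138]);


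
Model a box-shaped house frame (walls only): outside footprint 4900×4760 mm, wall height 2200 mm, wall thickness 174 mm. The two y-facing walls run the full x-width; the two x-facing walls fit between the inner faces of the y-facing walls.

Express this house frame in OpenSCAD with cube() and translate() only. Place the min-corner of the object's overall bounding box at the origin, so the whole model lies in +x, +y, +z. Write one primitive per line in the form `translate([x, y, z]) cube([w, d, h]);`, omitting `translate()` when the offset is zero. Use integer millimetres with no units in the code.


cube([4900, 174, 2200]);
translate([0, 4586, 0]) cube([4900, 174, 2200]);
translate([0, 174, 0]) cube([174, 4412, 2200]);
translate([4726, 174, 0]) cube([174, 4412, 2200]);


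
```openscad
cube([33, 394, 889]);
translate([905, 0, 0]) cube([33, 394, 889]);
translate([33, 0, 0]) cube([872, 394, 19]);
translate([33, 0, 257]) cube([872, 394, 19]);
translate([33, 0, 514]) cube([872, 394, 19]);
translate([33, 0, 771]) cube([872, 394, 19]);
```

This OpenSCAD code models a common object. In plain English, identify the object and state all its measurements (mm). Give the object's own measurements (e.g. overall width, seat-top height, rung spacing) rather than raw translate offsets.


An open bookshelf. Two side panels, each 33 mm thick, 394 mm deep and 889 mm tall, stand 938 mm apart (outside-to-outside). Between them sit 4 shelves, each 19 mm thick and 394 mm deep, spanning the full gap between the sides. The bottom shelf rests on the floor (its underside at z = 0) and the clear gap between one shelf's top and the next shelf's underside is 238 mm.


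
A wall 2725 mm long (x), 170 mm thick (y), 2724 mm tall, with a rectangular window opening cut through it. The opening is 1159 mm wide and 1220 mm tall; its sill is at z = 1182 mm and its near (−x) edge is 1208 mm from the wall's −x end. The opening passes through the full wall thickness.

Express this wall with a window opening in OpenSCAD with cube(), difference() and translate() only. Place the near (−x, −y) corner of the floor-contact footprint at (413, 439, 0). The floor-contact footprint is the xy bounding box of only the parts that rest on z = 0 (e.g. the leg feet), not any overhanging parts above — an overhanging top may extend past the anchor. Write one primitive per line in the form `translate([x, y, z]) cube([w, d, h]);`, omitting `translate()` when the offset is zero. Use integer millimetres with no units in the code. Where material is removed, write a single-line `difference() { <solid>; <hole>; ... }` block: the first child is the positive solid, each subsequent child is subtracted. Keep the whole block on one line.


difference() { translate([413, 439, 0]) cube([2725, 170, 2724]); translate([1621, 439, 1182]) cube([1159, 170, 1220]); }


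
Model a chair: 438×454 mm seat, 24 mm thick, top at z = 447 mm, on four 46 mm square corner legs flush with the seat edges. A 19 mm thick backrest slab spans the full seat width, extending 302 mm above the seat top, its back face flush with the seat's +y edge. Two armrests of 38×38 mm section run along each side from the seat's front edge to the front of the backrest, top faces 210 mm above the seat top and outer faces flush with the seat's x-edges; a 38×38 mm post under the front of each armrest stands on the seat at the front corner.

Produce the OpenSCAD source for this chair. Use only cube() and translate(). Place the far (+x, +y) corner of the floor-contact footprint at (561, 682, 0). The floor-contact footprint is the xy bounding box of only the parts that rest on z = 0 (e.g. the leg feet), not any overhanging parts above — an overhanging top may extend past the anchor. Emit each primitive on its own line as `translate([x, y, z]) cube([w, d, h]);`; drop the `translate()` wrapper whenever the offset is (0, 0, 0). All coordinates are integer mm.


// leg_h = 447 - 24 = 423
// arm post h = 210 - 38 = 172
translate([123, 228, 423]) cube([438, 454, 24]);
translate([123, 228, 0]) cube([46, 46, 423]);
translate([515, 228, 0]) cube([46, 46, 423]);
translate([123, 636, 0]) cube([46, 46, 423]);
translate([515, 636, 0]) cube([46, 46, 423]);
translate([123, 663, 447]) cube([438, 19, 302]);
translate([123, 228, 619]) cube([38, 435, 38]);
translate([523, 228, 619]) cube([38, 435, 38]);
translate([123, 228, 447]) cube([38, 38, 172]);
translate([523, 228, 447]) cube([38, 38, 172]);


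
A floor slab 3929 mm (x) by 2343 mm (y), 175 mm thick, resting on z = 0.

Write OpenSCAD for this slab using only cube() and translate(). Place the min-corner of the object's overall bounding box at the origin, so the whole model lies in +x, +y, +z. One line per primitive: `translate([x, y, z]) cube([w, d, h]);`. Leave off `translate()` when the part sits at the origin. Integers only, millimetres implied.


cube([3929, 2343, 175]);


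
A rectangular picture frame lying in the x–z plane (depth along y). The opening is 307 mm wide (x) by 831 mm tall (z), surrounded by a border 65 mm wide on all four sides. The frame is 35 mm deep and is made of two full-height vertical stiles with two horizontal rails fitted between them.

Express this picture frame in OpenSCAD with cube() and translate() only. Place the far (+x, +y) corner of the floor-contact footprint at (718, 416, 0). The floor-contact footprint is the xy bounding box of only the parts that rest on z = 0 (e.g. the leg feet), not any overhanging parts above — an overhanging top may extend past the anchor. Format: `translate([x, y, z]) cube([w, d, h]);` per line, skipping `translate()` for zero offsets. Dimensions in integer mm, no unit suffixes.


translate([281, 381, 0]) cube([65, 35, 961]);
translate([653, 381, 0]) cube([65, 35, 961]);
translate([346, 381, 0]) cube([307, 35, 65]);
translate([346, 381, 896]) cube([307, 35, 65]);


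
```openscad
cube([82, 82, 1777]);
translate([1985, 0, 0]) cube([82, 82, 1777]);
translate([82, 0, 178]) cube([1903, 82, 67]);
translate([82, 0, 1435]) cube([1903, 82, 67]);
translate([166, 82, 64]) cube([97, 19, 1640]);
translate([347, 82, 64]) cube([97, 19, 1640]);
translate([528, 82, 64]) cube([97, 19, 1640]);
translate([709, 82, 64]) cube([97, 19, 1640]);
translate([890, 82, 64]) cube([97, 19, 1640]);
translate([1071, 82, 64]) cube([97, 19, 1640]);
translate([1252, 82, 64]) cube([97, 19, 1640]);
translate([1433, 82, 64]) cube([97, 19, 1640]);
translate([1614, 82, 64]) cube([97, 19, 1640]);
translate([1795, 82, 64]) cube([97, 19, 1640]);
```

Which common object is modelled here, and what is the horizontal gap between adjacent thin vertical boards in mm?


A fence section. The picket gap is 84 mm.

Two posts, two rails, 10 pickets — a fence section. Span 1903 mm holds 10 pickets of 97 mm with 11 equal gaps: ⌊(1903 − 10·97) / 11⌋ = 84 mm.


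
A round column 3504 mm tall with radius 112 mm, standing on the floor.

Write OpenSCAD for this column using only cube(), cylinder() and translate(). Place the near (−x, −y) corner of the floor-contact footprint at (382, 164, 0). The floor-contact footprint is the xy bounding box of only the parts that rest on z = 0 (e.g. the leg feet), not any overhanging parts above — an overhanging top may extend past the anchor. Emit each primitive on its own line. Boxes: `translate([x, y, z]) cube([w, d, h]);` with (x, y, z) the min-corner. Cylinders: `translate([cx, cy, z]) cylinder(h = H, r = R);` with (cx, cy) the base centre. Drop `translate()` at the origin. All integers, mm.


translate([494, 276, 0]) cylinder(h = 3504, r = 112);


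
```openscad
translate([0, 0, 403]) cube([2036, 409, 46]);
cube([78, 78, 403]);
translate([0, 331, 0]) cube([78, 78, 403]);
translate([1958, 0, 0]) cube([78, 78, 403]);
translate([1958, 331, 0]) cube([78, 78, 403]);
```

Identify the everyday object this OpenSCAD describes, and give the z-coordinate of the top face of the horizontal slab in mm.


A bench. The seat-top height is 449 mm.

A long slab on four corner posts — a bench. The slab sits at z = 403 with thickness 46, so the top is 403 + 46 = 449 mm.


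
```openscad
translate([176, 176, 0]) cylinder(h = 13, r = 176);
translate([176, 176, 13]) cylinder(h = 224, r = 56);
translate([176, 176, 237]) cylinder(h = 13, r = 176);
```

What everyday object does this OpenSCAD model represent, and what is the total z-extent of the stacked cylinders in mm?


A spool. The overall height is 250 mm.

Three coaxial cylinders, large–small–large — a spool. Two 13 mm flanges and a 224 mm core give 13 + 224 + 13 = 250 mm.


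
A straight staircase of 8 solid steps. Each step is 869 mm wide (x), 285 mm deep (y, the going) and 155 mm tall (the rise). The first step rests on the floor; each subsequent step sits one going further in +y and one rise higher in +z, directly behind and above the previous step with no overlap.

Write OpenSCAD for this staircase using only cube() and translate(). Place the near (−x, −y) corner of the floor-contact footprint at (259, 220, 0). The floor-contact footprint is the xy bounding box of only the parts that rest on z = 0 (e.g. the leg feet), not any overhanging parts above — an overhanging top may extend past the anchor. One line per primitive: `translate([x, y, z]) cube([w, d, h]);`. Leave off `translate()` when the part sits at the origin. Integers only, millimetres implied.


translate([259, 220, 0]) cube([869, 285, 155]);
translate([259, 505, 155]) cube([869, 285, 155]);
translate([259, 790, 310]) cube([869, 285, 155]);
translate([259, 1075, 465]) cube([869, 285, 155]);
translate([259, 1360, 620]) cube([869, 285, 155]);
translate([259, 1645, 775]) cube([869, 285, 155]);
translate([259, 1930, 930]) cube([869, 285, 155]);
translate([259, 2215, 1085]) cube([869, 285, 155]);


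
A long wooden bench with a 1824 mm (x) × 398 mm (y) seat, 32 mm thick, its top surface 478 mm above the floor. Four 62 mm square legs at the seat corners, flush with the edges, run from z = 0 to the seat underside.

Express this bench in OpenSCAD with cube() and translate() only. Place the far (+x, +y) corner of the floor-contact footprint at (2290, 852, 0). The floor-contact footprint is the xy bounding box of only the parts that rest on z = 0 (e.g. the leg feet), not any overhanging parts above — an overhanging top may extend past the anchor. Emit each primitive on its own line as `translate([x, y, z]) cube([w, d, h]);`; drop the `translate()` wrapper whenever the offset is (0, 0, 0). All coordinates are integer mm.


translate([466, 454, 446]) cube([1824, 398, 32]);
translate([466, 454, 0]) cube([62, 62, 446]);
translate([466, 790, 0]) cube([62, 62, 446]);
translate([2228, 454, 0]) cube([62, 62, 446]);
translate([2228, 790, 0]) cube([62, 62, 446]);


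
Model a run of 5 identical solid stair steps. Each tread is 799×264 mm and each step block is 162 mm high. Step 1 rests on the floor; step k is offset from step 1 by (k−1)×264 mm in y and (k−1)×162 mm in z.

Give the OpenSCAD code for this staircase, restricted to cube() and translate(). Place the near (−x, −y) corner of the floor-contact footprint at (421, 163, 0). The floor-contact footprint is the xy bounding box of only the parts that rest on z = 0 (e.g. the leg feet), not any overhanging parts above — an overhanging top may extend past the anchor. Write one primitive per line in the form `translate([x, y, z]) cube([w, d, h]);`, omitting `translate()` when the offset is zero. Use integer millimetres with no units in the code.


translate([421, 163, 0]) cube([799, 264, 162]);
translate([421, 427, 162]) cube([799, 264, 162]);
translate([421, 691, 324]) cube([799, 264, 162]);
translate([421, 955, 486]) cube([799, 264, 162]);
translate([421, 1219, 648]) cube([799, 264, 162]);


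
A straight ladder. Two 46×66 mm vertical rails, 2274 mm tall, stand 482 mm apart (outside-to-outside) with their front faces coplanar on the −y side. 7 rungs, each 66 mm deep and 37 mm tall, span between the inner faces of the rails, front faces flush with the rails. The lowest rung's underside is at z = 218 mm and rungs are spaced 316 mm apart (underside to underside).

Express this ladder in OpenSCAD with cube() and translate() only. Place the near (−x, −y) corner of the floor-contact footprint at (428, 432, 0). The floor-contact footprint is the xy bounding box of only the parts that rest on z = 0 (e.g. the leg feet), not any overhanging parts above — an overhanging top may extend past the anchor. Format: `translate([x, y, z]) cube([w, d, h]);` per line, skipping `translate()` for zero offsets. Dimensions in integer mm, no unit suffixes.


translate([428, 432, 0]) cube([46, 66, 2274]);
translate([864, 432, 0]) cube([46, 66, 2274]);
translate([474, 432, 218]) cube([390, 66, 37]);
translate([474, 432, 534]) cube([390, 66, 37]);
translate([474, 432, 850]) cube([390, 66, 37]);
translate([474, 432, 1166]) cube([390, 66, 37]);
translate([474, 432, 1482]) cube([390, 66, 37]);
translate([474, 432, 1798]) cube([390, 66, 37]);
translate([474, 432, 2114]) cube([390, 66, 37]);


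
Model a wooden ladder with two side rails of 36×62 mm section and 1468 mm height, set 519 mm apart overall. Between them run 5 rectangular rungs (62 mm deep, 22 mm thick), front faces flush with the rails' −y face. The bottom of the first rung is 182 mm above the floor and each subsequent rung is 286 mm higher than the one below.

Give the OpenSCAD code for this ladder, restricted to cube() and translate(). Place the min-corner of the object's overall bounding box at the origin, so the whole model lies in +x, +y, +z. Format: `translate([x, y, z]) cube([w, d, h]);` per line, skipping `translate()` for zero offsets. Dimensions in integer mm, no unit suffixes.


cube([36, 62, 1468]);
translate([483, 0, 0]) cube([36, 62, 1468]);
translate([36, 0, 182]) cube([447, 62, 22]);
translate([36, 0, 468]) cube([447, 62, 22]);
translate([36, 0, 754]) cube([447, 62, 22]);
translate([36, 0, 1040]) cube([447, 62, 22]);
translate([36, 0, 1326]) cube([447, 62, 22]);


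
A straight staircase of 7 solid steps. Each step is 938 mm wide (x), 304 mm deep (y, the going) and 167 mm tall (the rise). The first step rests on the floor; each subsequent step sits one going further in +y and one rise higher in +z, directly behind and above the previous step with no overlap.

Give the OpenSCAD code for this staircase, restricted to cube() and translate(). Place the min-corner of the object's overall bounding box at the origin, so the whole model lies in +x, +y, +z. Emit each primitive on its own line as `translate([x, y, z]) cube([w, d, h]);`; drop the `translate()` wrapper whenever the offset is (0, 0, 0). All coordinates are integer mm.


cube([938, 304, 167]);
translate([0, 304, 167]) cube([938, 304, 167]);
translate([0, 608, 334]) cube([938, 304, 167]);
translate([0, 912, 501]) cube([938, 304, 167]);
translate([0, 1216, 668]) cube([938, 304, 167]);
translate([0, 1520, 835]) cube([938, 304, 167]);
translate([0, 1824, 1002]) cube([938, 304, 167]);


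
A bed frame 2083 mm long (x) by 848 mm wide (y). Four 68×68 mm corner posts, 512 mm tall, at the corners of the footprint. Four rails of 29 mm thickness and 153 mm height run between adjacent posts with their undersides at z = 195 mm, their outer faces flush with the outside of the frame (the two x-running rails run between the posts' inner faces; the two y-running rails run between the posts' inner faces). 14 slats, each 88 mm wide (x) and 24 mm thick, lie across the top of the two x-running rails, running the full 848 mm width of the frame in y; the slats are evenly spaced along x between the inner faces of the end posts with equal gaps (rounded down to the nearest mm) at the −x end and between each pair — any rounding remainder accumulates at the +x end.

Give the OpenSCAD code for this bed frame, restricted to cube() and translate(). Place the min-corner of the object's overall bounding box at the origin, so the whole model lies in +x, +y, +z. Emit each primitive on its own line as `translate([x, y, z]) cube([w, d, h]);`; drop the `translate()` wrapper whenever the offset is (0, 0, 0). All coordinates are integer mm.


cube([68, 68, 512]);
translate([0, 780, 0]) cube([68, 68, 512]);
translate([2015, 0, 0]) cube([68, 68, 512]);
translate([2015, 780, 0]) cube([68, 68, 512]);
translate([68, 0, 195]) cube([1947, 29, 153]);
translate([68, 819, 195]) cube([1947, 29, 153]);
translate([0, 68, 195]) cube([29, 712, 153]);
translate([2054, 68, 195]) cube([29, 712, 153]);
translate([115, 0, 348]) cube([88, 848, 24]);
translate([250, 0, 348]) cube([88, 848, 24]);
translate([385, 0, 348]) cube([88, 848, 24]);
translate([520, 0, 348]) cube([88, 848, 24]);
translate([655, 0, 348]) cube([88, 848, 24]);
translate([790, 0, 348]) cube([88, 848, 24]);
translate([925, 0, 348]) cube([88, 848, 24]);
translate([1060, 0, 348]) cube([88, 848, 24]);
translate([1195, 0, 348]) cube([88, 848, 24]);
translate([1330, 0, 348]) cube([88, 848, 24]);
translate([1465, 0, 348]) cube([88, 848, 24]);
translate([1600, 0, 348]) cube([88, 848, 24]);
translate([1735, 0, 348]) cube([88, 848, 24]);
translate([1870, 0, 348]) cube([88, 848, 24]);


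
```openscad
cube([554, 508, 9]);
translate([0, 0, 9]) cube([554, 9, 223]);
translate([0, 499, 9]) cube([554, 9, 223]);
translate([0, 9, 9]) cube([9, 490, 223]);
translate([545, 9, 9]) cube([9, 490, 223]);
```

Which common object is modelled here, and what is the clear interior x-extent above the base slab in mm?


An open box. The internal width is 536 mm.

A 554×508 base slab with four walls standing on it — an open box. The base is 554 mm wide and the walls are 9 mm thick, so the internal width is 554 − 2 × 9 = 536 mm.


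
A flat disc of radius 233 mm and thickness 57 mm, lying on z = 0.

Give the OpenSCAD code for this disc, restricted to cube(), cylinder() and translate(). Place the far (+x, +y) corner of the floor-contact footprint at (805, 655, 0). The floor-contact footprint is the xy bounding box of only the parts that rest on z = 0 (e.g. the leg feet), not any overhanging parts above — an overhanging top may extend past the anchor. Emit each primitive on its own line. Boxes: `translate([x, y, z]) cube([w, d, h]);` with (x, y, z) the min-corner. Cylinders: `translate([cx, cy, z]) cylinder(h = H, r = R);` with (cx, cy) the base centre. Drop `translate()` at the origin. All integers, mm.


translate([572, 422, 0]) cylinder(h = 57, r = 233);


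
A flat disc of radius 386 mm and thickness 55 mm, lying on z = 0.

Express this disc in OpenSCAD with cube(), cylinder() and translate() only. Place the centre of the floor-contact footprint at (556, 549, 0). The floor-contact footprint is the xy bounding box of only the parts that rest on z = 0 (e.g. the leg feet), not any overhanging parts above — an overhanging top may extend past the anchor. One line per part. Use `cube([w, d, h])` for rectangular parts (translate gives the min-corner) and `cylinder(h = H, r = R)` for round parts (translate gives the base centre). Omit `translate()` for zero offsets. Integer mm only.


translate([556, 549, 0]) cylinder(h = 55, r = 386);


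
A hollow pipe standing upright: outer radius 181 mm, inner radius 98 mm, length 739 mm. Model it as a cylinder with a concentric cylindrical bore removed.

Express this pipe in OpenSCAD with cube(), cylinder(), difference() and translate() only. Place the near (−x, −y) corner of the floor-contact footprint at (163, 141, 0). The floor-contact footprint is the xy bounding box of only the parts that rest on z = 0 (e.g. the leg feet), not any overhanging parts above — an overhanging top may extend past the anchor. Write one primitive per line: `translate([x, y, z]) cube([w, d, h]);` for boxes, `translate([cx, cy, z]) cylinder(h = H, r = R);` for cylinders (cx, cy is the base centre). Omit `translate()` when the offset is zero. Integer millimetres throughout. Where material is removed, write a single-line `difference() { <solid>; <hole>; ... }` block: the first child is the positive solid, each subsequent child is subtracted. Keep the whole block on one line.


difference() { translate([344, 322, 0]) cylinder(h = 739, r = 181); translate([344, 322, 0]) cylinder(h = 739, r = 98); }
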